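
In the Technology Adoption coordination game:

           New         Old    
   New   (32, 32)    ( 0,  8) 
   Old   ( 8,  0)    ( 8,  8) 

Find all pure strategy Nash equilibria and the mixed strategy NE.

Pure NE: (New, New) and (Old, Old); Mixed NE: p = 0.25, q = 0.25

Work:
Check pure NE:
(New, New): (32, 32) - no unilateral deviation beneficial
(Old, Old): (8, 8) - no unilateral deviation beneficial
Mixed NE: P1 plays New with p = 0.25, P2 plays New with q = 0.25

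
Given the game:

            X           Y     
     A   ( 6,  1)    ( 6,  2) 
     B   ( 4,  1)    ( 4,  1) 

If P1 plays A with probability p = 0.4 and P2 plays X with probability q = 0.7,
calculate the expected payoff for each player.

E[P1] = 4.8, E[P2] = 1.12

Work:
E[P1] = p·q·π₁(A,X) + p·(1-q)·π₁(A,Y) + (1-p)·q·π₁(B,X) + (1-p)·(1-q)·π₁(B,Y)
= 0.4·0.7·6 + 0.4·0.3·6 + 0.6·0.7·4 + 0.6·0.3·4
= 4.8

E[P2] = 1.12 (similar calculation)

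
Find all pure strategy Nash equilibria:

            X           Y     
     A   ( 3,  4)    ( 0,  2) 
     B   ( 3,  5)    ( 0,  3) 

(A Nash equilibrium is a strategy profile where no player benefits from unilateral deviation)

Nash equilibrium: (A, X), (B, X)

Work:
Best responses:
  P1 vs X: payoffs [3, 3] → best response A/B (payoff 3)
  P1 vs Y: payoffs [0, 0] → best response A/B (payoff 0)
  P2 vs A: payoffs [4, 2] → best response X (payoff 4)
  P2 vs B: payoffs [5, 3] → best response X (payoff 5)
Mutual best responses: (A,X), (B,X) → Nash equilibria.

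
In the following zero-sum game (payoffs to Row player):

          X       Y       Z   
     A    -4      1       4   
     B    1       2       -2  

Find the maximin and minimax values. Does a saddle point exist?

Maximin = -2, Minimax = 1, Saddle: False

Work:
Row minimums: [-4, -2] → maximin = -2
Column maximums: [1, 2, 4] → minimax = 1
No saddle point (maximin ≠ minimax). Mixed strategy needed.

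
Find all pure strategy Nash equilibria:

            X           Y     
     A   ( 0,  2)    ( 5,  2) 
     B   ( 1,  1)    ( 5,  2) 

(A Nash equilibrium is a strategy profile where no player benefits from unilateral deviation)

Nash equilibrium: (A, Y), (B, Y)

Work:
Best responses:
  P1 vs X: payoffs [0, 1] → best response B (payoff 1)
  P1 vs Y: payoffs [5, 5] → best response A/B (payoff 5)
  P2 vs A: payoffs [2, 2] → best response X/Y (payoff 2)
  P2 vs B: payoffs [1, 2] → best response Y (payoff 2)
Mutual best responses: (A,Y), (B,Y) → Nash equilibria.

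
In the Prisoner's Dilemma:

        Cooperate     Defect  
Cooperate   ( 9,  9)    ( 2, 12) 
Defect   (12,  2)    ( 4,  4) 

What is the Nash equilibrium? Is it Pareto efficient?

(Defect, Defect) is NE; not Pareto efficient

Work:
Defect dominates Cooperate for both players:
If P2 cooperates: Defect (12) > Cooperate (9)
If P2 defects: Defect (4) > Cooperate (2)
NE: (Defect, Defect) with payoff (4, 4)
But (Cooperate, Cooperate) = (9, 9) Pareto dominates (4, 4)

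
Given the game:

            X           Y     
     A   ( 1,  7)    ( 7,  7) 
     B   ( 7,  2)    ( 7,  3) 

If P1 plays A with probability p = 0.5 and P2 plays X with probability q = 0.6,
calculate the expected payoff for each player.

E[P1] = 5.2, E[P2] = 4.7

Work:
E[P1] = p·q·π₁(A,X) + p·(1-q)·π₁(A,Y) + (1-p)·q·π₁(B,X) + (1-p)·(1-q)·π₁(B,Y)
= 0.5·0.6·1 + 0.5·0.4·7 + 0.5·0.6·7 + 0.5·0.4·7
= 5.2

E[P2] = 4.7 (similar calculation)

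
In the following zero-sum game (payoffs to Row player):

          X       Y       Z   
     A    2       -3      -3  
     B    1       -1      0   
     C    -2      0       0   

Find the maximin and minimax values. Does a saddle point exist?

Maximin = -1, Minimax = 0, Saddle: False

Work:
Row minimums: [-3, -1, -2] → maximin = -1
Column maximums: [2, 0, 0] → minimax = 0
No saddle point (maximin ≠ minimax). Mixed strategy needed.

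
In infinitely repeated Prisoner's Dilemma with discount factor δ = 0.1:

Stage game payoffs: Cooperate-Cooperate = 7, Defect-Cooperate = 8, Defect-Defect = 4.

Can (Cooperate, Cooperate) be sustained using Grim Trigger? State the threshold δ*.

δ* = 0.25; since δ = 0.1 < 0.25, cooperation cannot be sustained

Work:
For Grim Trigger:
Cooperate forever: 7/(1-δ)
Defect then punished: 8 + 4·δ/(1-δ)
Need: 7/(1-δ) ≥ 8 + 4·δ/(1-δ)
Solving: δ ≥ (T-R)/(T-P) = (8-7)/(8-4) = 0.25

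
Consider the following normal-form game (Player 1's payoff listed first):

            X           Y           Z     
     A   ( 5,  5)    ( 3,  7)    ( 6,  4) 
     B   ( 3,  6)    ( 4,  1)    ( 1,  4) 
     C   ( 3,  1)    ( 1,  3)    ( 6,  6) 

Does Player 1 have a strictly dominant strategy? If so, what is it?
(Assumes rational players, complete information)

No strictly dominant strategy exists for Player 1

Work:
A strategy strictly dominates another if it gives a strictly higher payoff against every opponent action. Compare each pair of P1's strategies column-by-column:
  A vs B: [5 vs 3, 3 vs 4, 6 vs 1] → A does not strictly dominate B (column Y: 3 ≤ 4)
  A vs C: [5 vs 3, 3 vs 1, 6 vs 6] → A does not strictly dominate C (column Z: 6 ≤ 6)
  B vs A: [3 vs 5, 4 vs 3, 1 vs 6] → B does not strictly dominate A (column X: 3 ≤ 5)
  B vs C: [3 vs 3, 4 vs 1, 1 vs 6] → B does not strictly dominate C (column X: 3 ≤ 3)
  C vs A: [3 vs 5, 1 vs 3, 6 vs 6] → C does not strictly dominate A (column X: 3 ≤ 5)
  C vs B: [3 vs 3, 1 vs 4, 6 vs 1] → C does not strictly dominate B (column X: 3 ≤ 3)
No single strategy strictly dominates all others → no strictly dominant strategy.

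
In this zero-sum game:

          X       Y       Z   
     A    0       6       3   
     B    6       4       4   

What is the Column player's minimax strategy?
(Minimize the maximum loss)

Column should play Z, value = 4

Work:
Column player minimizes Row's maximum payoff:
Column X: max payoff to Row = 6
Column Y: max payoff to Row = 6
Column Z: max payoff to Row = 4
Minimum is 4, achieved by column Z.
Minimax strategy: Z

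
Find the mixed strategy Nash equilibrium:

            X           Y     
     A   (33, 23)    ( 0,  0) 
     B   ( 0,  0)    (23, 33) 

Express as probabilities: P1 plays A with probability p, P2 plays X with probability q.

p = 0.5893, q = 0.4107

Work:
Find probabilities that make opponent indifferent:
P2 chooses q to make P1 indifferent between A and B
P1 chooses p to make P2 indifferent between X and Y
Mixed NE: P1 plays (A: 0.5893, B: 0.4107), P2 plays (X: 0.4107, Y: 0.5893)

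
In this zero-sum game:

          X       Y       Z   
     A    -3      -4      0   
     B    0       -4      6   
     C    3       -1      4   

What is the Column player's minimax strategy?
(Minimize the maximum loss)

Column should play Y, value = -1

Work:
Column player minimizes Row's maximum payoff:
Column X: max payoff to Row = 3
Column Y: max payoff to Row = -1
Column Z: max payoff to Row = 6
Minimum is -1, achieved by column Y.
Minimax strategy: Y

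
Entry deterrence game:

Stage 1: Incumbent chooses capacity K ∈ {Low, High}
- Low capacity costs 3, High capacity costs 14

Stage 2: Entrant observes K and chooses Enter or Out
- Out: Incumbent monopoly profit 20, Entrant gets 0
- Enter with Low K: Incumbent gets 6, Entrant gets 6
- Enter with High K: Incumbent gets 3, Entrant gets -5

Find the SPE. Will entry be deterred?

SPE: (High, Enter|Low, Out|High); Entry deterred. Incumbent net profit = 6

Work:
After Low K: Entrant enters (6 > 0)
After High K: Entrant stays out (-5 < 0)
Incumbent: Low → 6−3=3, High → 20−14=6
Incumbent chooses High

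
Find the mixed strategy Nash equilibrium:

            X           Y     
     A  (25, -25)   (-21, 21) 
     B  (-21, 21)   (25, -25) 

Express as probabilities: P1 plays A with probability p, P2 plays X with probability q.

p = 0.5, q = 0.5

Work:
Find probabilities that make opponent indifferent:
P2 chooses q to make P1 indifferent between A and B
P1 chooses p to make P2 indifferent between X and Y
Mixed NE: P1 plays (A: 0.5, B: 0.5), P2 plays (X: 0.5, Y: 0.5)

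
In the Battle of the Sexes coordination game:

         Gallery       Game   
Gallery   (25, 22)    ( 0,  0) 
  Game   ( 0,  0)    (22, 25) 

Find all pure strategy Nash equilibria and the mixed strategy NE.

Pure NE: (Gallery, Gallery) and (Game, Game); Mixed NE: p = 0.5319, q = 0.4681

Work:
Check pure NE:
(Gallery, Gallery): (25, 22) - no unilateral deviation beneficial
(Game, Game): (22, 25) - no unilateral deviation beneficial
Mixed NE: P1 plays Gallery with p = 0.5319, P2 plays Gallery with q = 0.4681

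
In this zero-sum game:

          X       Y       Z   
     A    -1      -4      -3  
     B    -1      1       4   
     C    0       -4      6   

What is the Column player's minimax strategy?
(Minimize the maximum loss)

Column should play X, value = 0

Work:
Column player minimizes Row's maximum payoff:
Column X: max payoff to Row = 0
Column Y: max payoff to Row = 1
Column Z: max payoff to Row = 6
Minimum is 0, achieved by column X.
Minimax strategy: X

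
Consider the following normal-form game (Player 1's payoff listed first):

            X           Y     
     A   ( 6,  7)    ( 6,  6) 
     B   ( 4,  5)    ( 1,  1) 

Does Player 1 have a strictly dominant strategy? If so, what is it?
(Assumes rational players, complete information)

Yes, Player 1's strictly dominant strategy is A

Work:
A strategy strictly dominates another if it gives a strictly higher payoff against every opponent action. Compare each pair of P1's strategies column-by-column:
  A vs B: [6 vs 4, 6 vs 1] → A strictly dominates B
  B vs A: [4 vs 6, 1 vs 6] → B does not strictly dominate A (column X: 4 ≤ 6)
A strictly dominates every other strategy → strictly dominant.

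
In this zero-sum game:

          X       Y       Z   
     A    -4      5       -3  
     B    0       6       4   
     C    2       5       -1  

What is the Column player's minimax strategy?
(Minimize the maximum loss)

Column should play X, value = 2

Work:
Column player minimizes Row's maximum payoff:
Column X: max payoff to Row = 2
Column Y: max payoff to Row = 6
Column Z: max payoff to Row = 4
Minimum is 2, achieved by column X.
Minimax strategy: X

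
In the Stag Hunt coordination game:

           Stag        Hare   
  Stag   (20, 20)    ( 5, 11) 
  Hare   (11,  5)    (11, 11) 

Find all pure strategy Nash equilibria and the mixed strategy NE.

Pure NE: (Stag, Stag) and (Hare, Hare); Mixed NE: p = 0.4, q = 0.4

Work:
Check pure NE:
(Stag, Stag): (20, 20) - no unilateral deviation beneficial
(Hare, Hare): (11, 11) - no unilateral deviation beneficial
Mixed NE: P1 plays Stag with p = 0.4, P2 plays Stag with q = 0.4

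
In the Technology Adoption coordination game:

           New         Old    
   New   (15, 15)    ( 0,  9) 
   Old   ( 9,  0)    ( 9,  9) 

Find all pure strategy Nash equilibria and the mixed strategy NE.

Pure NE: (New, New) and (Old, Old); Mixed NE: p = 0.6, q = 0.6

Work:
Check pure NE:
(New, New): (15, 15) - no unilateral deviation beneficial
(Old, Old): (9, 9) - no unilateral deviation beneficial
Mixed NE: P1 plays New with p = 0.6, P2 plays New with q = 0.6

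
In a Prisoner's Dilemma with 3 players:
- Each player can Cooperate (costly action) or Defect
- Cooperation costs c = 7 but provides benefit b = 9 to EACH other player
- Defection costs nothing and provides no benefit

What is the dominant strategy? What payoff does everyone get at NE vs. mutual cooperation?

Dominant: Defect; NE payoff = 0; Coop payoff = 11

Work:
Defect dominates (saves cost c = 7, benefit to others is external)
NE: All defect → everyone gets 0
If all cooperate: each receives (2)×9 - 7 = 11
Social dilemma: 11 > 0 but NE gives 0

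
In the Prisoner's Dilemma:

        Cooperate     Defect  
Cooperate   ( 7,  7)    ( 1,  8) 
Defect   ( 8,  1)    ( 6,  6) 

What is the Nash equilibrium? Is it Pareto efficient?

(Defect, Defect) is NE; not Pareto efficient

Work:
Defect dominates Cooperate for both players:
If P2 cooperates: Defect (8) > Cooperate (7)
If P2 defects: Defect (6) > Cooperate (1)
NE: (Defect, Defect) with payoff (6, 6)
But (Cooperate, Cooperate) = (7, 7) Pareto dominates (6, 6)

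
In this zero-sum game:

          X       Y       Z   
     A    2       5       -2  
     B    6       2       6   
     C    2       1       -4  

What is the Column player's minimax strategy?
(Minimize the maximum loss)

Column should play Y, value = 5

Work:
Column player minimizes Row's maximum payoff:
Column X: max payoff to Row = 6
Column Y: max payoff to Row = 5
Column Z: max payoff to Row = 6
Minimum is 5, achieved by column Y.
Minimax strategy: Y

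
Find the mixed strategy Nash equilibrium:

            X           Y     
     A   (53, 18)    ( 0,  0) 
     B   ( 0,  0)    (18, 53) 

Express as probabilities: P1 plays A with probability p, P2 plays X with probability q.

p = 0.7465, q = 0.2535

Work:
Find probabilities that make opponent indifferent:
P2 chooses q to make P1 indifferent between A and B
P1 chooses p to make P2 indifferent between X and Y
Mixed NE: P1 plays (A: 0.7465, B: 0.2535), P2 plays (X: 0.2535, Y: 0.7465)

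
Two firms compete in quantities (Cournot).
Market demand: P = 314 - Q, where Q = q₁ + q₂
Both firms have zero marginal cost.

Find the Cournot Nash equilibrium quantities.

q₁* = q₂* = 104.67; P* = 104.67

Work:
Profit: π_i = P·q_i = (a - q_i - q_j)·q_i
FOC: ∂π_i/∂q_i = a - 2q_i - q_j = 0
Reaction function: q_i = (314 - q_j)/2
Symmetry: q* = 314/3 = 104.67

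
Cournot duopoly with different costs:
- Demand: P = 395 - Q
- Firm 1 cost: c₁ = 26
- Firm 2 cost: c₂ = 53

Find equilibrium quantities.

q₁* = 132.0, q₂* = 105.0

Work:
Reaction: q₁ = (395 - 26 - q₂)/2
Reaction: q₂ = (395 - 53 - q₁)/2
Solve simultaneously:
q₁* = (395 - 2×26 + 53)/3 = 132.0
q₂* = (395 - 2×53 + 26)/3 = 105.0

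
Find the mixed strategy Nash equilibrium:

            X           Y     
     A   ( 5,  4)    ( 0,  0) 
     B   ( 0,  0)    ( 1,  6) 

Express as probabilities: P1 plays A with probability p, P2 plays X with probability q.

p = 0.6, q = 0.1667

Work:
Find probabilities that make opponent indifferent:
P2 chooses q to make P1 indifferent between A and B
P1 chooses p to make P2 indifferent between X and Y
Mixed NE: P1 plays (A: 0.6, B: 0.4), P2 plays (X: 0.1667, Y: 0.8333)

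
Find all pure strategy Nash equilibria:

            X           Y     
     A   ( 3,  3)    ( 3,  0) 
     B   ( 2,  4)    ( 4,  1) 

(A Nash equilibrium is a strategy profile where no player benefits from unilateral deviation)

Nash equilibrium: (A, X)

Work:
Best responses:
  P1 vs X: payoffs [3, 2] → best response A (payoff 3)
  P1 vs Y: payoffs [3, 4] → best response B (payoff 4)
  P2 vs A: payoffs [3, 0] → best response X (payoff 3)
  P2 vs B: payoffs [4, 1] → best response X (payoff 4)
Mutual best responses: (A,X) → Nash equilibria.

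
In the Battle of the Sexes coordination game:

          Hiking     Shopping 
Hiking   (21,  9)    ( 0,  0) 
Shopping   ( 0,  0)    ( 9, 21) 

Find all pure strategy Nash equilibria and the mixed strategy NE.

Pure NE: (Hiking, Hiking) and (Shopping, Shopping); Mixed NE: p = 0.7, q = 0.3

Work:
Check pure NE:
(Hiking, Hiking): (21, 9) - no unilateral deviation beneficial
(Shopping, Shopping): (9, 21) - no unilateral deviation beneficial
Mixed NE: P1 plays Hiking with p = 0.7, P2 plays Hiking with q = 0.3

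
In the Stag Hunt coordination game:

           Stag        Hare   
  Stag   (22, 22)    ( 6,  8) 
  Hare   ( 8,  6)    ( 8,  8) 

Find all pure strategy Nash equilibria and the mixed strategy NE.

Pure NE: (Stag, Stag) and (Hare, Hare); Mixed NE: p = 0.125, q = 0.125

Work:
Check pure NE:
(Stag, Stag): (22, 22) - no unilateral deviation beneficial
(Hare, Hare): (8, 8) - no unilateral deviation beneficial
Mixed NE: P1 plays Stag with p = 0.125, P2 plays Stag with q = 0.125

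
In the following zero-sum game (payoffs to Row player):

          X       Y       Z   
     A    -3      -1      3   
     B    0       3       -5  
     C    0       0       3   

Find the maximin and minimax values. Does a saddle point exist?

Maximin = 0, Minimax = 0, Saddle: True

Work:
Row minimums: [-3, -5, 0] → maximin = 0
Column maximums: [0, 3, 3] → minimax = 0
Saddle point exists! Game value = 0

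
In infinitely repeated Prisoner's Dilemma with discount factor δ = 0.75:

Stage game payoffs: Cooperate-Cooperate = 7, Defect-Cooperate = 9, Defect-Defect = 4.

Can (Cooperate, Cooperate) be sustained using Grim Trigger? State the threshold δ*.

δ* = 0.4; since δ = 0.75 ≥ 0.4, cooperation can be sustained

Work:
For Grim Trigger:
Cooperate forever: 7/(1-δ)
Defect then punished: 9 + 4·δ/(1-δ)
Need: 7/(1-δ) ≥ 9 + 4·δ/(1-δ)
Solving: δ ≥ (T-R)/(T-P) = (9-7)/(9-4) = 0.4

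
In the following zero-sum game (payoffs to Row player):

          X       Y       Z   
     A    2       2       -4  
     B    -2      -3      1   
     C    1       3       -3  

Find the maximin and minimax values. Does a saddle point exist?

Maximin = -3, Minimax = 1, Saddle: False

Work:
Row minimums: [-4, -3, -3] → maximin = -3
Column maximums: [2, 3, 1] → minimax = 1
No saddle point (maximin ≠ minimax). Mixed strategy needed.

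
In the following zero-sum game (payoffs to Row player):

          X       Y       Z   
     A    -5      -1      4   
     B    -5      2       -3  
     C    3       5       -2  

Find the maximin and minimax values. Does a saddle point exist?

Maximin = -2, Minimax = 3, Saddle: False

Work:
Row minimums: [-5, -5, -2] → maximin = -2
Column maximums: [3, 5, 4] → minimax = 3
No saddle point (maximin ≠ minimax). Mixed strategy needed.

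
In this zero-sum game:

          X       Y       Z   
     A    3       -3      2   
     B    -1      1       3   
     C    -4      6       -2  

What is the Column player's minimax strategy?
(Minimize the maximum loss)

Column should play X or Z (all achieve the minimum), value = 3

Work:
Column player minimizes Row's maximum payoff:
Column X: max payoff to Row = 3
Column Y: max payoff to Row = 6
Column Z: max payoff to Row = 3
Minimum is 3, achieved by columns X, Z (tied).
Each of X or Z is a minimax strategy.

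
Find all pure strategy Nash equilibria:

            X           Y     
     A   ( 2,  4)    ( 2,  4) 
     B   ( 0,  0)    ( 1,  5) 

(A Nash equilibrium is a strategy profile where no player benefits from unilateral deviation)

Nash equilibrium: (A, X), (A, Y)

Work:
Best responses:
  P1 vs X: payoffs [2, 0] → best response A (payoff 2)
  P1 vs Y: payoffs [2, 1] → best response A (payoff 2)
  P2 vs A: payoffs [4, 4] → best response X/Y (payoff 4)
  P2 vs B: payoffs [0, 5] → best response Y (payoff 5)
Mutual best responses: (A,X), (A,Y) → Nash equilibria.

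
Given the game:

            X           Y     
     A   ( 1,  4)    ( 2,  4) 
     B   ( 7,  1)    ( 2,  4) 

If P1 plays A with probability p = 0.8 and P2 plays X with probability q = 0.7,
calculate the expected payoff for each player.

E[P1] = 2.14, E[P2] = 3.58

Work:
E[P1] = p·q·π₁(A,X) + p·(1-q)·π₁(A,Y) + (1-p)·q·π₁(B,X) + (1-p)·(1-q)·π₁(B,Y)
= 0.8·0.7·1 + 0.8·0.3·2 + 0.2·0.7·7 + 0.2·0.3·2
= 2.14

E[P2] = 3.58 (similar calculation)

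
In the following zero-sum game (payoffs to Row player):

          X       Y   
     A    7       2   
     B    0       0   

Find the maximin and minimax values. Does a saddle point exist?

Maximin = 2, Minimax = 2, Saddle: True

Work:
Row minimums: [2, 0] → maximin = 2
Column maximums: [7, 2] → minimax = 2
Saddle point exists! Game value = 2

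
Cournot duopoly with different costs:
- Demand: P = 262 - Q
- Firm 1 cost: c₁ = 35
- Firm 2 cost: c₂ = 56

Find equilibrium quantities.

q₁* = 82.67, q₂* = 61.67

Work:
Reaction: q₁ = (262 - 35 - q₂)/2
Reaction: q₂ = (262 - 56 - q₁)/2
Solve simultaneously:
q₁* = (262 - 2×35 + 56)/3 = 82.67
q₂* = (262 - 2×56 + 35)/3 = 61.67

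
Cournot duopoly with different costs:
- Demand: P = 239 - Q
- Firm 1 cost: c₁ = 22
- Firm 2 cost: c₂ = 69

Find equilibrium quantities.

q₁* = 88.0, q₂* = 41.0

Work:
Reaction: q₁ = (239 - 22 - q₂)/2
Reaction: q₂ = (239 - 69 - q₁)/2
Solve simultaneously:
q₁* = (239 - 2×22 + 69)/3 = 88.0
q₂* = (239 - 2×69 + 22)/3 = 41.0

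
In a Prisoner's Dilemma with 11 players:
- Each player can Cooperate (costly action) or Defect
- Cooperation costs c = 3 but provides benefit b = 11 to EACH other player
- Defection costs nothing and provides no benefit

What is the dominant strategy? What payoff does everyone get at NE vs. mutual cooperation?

Dominant: Defect; NE payoff = 0; Coop payoff = 107

Work:
Defect dominates (saves cost c = 3, benefit to others is external)
NE: All defect → everyone gets 0
If all cooperate: each receives (10)×11 - 3 = 107
Social dilemma: 107 > 0 but NE gives 0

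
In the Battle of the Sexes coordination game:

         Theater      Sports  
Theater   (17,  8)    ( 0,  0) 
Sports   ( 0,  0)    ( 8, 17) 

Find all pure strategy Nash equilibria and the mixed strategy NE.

Pure NE: (Theater, Theater) and (Sports, Sports); Mixed NE: p = 0.68, q = 0.32

Work:
Check pure NE:
(Theater, Theater): (17, 8) - no unilateral deviation beneficial
(Sports, Sports): (8, 17) - no unilateral deviation beneficial
Mixed NE: P1 plays Theater with p = 0.68, P2 plays Theater with q = 0.32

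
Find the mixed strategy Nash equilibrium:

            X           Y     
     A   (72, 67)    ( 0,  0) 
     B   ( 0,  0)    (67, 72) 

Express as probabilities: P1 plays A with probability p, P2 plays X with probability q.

p = 0.518, q = 0.482

Work:
Find probabilities that make opponent indifferent:
P2 chooses q to make P1 indifferent between A and B
P1 chooses p to make P2 indifferent between X and Y
Mixed NE: P1 plays (A: 0.518, B: 0.482), P2 plays (X: 0.482, Y: 0.518)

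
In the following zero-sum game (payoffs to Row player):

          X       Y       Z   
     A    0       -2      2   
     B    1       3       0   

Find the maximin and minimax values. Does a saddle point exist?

Maximin = 0, Minimax = 1, Saddle: False

Work:
Row minimums: [-2, 0] → maximin = 0
Column maximums: [1, 3, 2] → minimax = 1
No saddle point (maximin ≠ minimax). Mixed strategy needed.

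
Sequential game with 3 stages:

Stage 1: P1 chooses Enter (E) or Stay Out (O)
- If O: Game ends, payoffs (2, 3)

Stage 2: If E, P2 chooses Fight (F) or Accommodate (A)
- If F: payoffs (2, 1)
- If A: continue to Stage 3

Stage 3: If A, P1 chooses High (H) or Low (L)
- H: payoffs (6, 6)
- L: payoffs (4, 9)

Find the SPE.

SPE: (E, A, H); Outcome (6, 6)

Work:
Stage 3: P1 chooses H (6 vs 4)
Stage 2: P2: F->1, A->6 (anticipating H). Choose A
Stage 1: P1: O->2, E->6 (anticipating A, H). Choose E
SPE path: E -> A -> H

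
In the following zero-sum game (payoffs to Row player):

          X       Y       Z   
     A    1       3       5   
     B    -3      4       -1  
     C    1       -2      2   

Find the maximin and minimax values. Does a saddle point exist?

Maximin = 1, Minimax = 1, Saddle: True

Work:
Row minimums: [1, -3, -2] → maximin = 1
Column maximums: [1, 4, 5] → minimax = 1
Saddle point exists! Game value = 1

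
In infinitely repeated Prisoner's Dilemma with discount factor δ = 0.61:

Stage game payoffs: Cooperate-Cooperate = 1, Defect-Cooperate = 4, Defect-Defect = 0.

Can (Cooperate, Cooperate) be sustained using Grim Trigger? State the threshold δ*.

δ* = 0.75; since δ = 0.61 < 0.75, cooperation cannot be sustained

Work:
For Grim Trigger:
Cooperate forever: 1/(1-δ)
Defect then punished: 4 + 0·δ/(1-δ)
Need: 1/(1-δ) ≥ 4 + 0·δ/(1-δ)
Solving: δ ≥ (T-R)/(T-P) = (4-1)/(4-0) = 0.75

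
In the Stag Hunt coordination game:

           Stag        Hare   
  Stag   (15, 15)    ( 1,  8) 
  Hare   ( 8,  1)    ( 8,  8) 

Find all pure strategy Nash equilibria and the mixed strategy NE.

Pure NE: (Stag, Stag) and (Hare, Hare); Mixed NE: p = 0.5, q = 0.5

Work:
Check pure NE:
(Stag, Stag): (15, 15) - no unilateral deviation beneficial
(Hare, Hare): (8, 8) - no unilateral deviation beneficial
Mixed NE: P1 plays Stag with p = 0.5, P2 plays Stag with q = 0.5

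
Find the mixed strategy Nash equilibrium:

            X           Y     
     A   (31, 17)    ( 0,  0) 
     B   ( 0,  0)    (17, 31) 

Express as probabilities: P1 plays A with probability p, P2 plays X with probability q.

p = 0.6458, q = 0.3542

Work:
Find probabilities that make opponent indifferent:
P2 chooses q to make P1 indifferent between A and B
P1 chooses p to make P2 indifferent between X and Y
Mixed NE: P1 plays (A: 0.6458, B: 0.3542), P2 plays (X: 0.3542, Y: 0.6458)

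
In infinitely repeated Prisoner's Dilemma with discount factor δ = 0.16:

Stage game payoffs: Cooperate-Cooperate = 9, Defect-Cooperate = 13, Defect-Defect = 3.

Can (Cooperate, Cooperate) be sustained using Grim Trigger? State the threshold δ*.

δ* = 0.4; since δ = 0.16 < 0.4, cooperation cannot be sustained

Work:
For Grim Trigger:
Cooperate forever: 9/(1-δ)
Defect then punished: 13 + 3·δ/(1-δ)
Need: 9/(1-δ) ≥ 13 + 3·δ/(1-δ)
Solving: δ ≥ (T-R)/(T-P) = (13-9)/(13-3) = 0.4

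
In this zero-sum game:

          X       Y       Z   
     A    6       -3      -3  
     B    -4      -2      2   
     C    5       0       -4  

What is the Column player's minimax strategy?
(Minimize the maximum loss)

Column should play Y, value = 0

Work:
Column player minimizes Row's maximum payoff:
Column X: max payoff to Row = 6
Column Y: max payoff to Row = 0
Column Z: max payoff to Row = 2
Minimum is 0, achieved by column Y.
Minimax strategy: Y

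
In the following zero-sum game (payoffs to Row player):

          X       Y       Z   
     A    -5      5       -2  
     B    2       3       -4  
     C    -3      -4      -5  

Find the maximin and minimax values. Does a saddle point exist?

Maximin = -4, Minimax = -2, Saddle: False

Work:
Row minimums: [-5, -4, -5] → maximin = -4
Column maximums: [2, 5, -2] → minimax = -2
No saddle point (maximin ≠ minimax). Mixed strategy needed.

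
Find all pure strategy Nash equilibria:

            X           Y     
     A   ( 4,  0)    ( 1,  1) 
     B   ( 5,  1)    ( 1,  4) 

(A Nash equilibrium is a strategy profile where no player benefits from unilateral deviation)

Nash equilibrium: (A, Y), (B, Y)

Work:
Best responses:
  P1 vs X: payoffs [4, 5] → best response B (payoff 5)
  P1 vs Y: payoffs [1, 1] → best response A/B (payoff 1)
  P2 vs A: payoffs [0, 1] → best response Y (payoff 1)
  P2 vs B: payoffs [1, 4] → best response Y (payoff 4)
Mutual best responses: (A,Y), (B,Y) → Nash equilibria.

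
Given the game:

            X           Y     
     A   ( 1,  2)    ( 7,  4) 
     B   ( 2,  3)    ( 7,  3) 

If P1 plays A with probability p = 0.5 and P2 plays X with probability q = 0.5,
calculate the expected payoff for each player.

E[P1] = 4.25, E[P2] = 3.0

Work:
E[P1] = p·q·π₁(A,X) + p·(1-q)·π₁(A,Y) + (1-p)·q·π₁(B,X) + (1-p)·(1-q)·π₁(B,Y)
= 0.5·0.5·1 + 0.5·0.5·7 + 0.5·0.5·2 + 0.5·0.5·7
= 4.25

E[P2] = 3.0 (similar calculation)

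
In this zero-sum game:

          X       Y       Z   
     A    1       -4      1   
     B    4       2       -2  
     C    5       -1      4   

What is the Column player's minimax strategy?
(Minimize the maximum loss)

Column should play Y, value = 2

Work:
Column player minimizes Row's maximum payoff:
Column X: max payoff to Row = 5
Column Y: max payoff to Row = 2
Column Z: max payoff to Row = 4
Minimum is 2, achieved by column Y.
Minimax strategy: Y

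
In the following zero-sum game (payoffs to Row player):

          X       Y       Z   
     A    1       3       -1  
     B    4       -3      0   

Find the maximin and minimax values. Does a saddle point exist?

Maximin = -1, Minimax = 0, Saddle: False

Work:
Row minimums: [-1, -3] → maximin = -1
Column maximums: [4, 3, 0] → minimax = 0
No saddle point (maximin ≠ minimax). Mixed strategy needed.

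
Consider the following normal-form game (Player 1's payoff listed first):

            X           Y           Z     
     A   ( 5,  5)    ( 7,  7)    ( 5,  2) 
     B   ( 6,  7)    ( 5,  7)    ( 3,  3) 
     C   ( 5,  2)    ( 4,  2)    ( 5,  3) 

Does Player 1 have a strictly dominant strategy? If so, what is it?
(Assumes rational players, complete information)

No strictly dominant strategy exists for Player 1

Work:
A strategy strictly dominates another if it gives a strictly higher payoff against every opponent action. Compare each pair of P1's strategies column-by-column:
  A vs B: [5 vs 6, 7 vs 5, 5 vs 3] → A does not strictly dominate B (column X: 5 ≤ 6)
  A vs C: [5 vs 5, 7 vs 4, 5 vs 5] → A does not strictly dominate C (column X: 5 ≤ 5)
  B vs A: [6 vs 5, 5 vs 7, 3 vs 5] → B does not strictly dominate A (column Y: 5 ≤ 7)
  B vs C: [6 vs 5, 5 vs 4, 3 vs 5] → B does not strictly dominate C (column Z: 3 ≤ 5)
  C vs A: [5 vs 5, 4 vs 7, 5 vs 5] → C does not strictly dominate A (column X: 5 ≤ 5)
  C vs B: [5 vs 6, 4 vs 5, 5 vs 3] → C does not strictly dominate B (column X: 5 ≤ 6)
No single strategy strictly dominates all others → no strictly dominant strategy.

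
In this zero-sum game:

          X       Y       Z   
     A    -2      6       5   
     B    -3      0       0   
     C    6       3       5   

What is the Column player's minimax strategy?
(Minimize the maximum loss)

Column should play Z, value = 5

Work:
Column player minimizes Row's maximum payoff:
Column X: max payoff to Row = 6
Column Y: max payoff to Row = 6
Column Z: max payoff to Row = 5
Minimum is 5, achieved by column Z.
Minimax strategy: Z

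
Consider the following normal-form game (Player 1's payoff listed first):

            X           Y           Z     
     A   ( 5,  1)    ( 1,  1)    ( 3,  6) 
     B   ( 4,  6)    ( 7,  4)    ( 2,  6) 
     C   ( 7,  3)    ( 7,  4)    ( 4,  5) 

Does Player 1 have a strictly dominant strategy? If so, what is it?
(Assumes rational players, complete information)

No strictly dominant strategy exists for Player 1

Work:
A strategy strictly dominates another if it gives a strictly higher payoff against every opponent action. Compare each pair of P1's strategies column-by-column:
  A vs B: [5 vs 4, 1 vs 7, 3 vs 2] → A does not strictly dominate B (column Y: 1 ≤ 7)
  A vs C: [5 vs 7, 1 vs 7, 3 vs 4] → A does not strictly dominate C (column X: 5 ≤ 7)
  B vs A: [4 vs 5, 7 vs 1, 2 vs 3] → B does not strictly dominate A (column X: 4 ≤ 5)
  B vs C: [4 vs 7, 7 vs 7, 2 vs 4] → B does not strictly dominate C (column X: 4 ≤ 7)
  C vs A: [7 vs 5, 7 vs 1, 4 vs 3] → C strictly dominates A
  C vs B: [7 vs 4, 7 vs 7, 4 vs 2] → C does not strictly dominate B (column Y: 7 ≤ 7)
No single strategy strictly dominates all others → no strictly dominant strategy.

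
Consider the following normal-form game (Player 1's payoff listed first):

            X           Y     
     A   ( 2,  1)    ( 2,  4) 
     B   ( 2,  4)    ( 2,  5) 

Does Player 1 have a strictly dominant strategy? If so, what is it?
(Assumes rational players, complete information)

No strictly dominant strategy exists for Player 1

Work:
A strategy strictly dominates another if it gives a strictly higher payoff against every opponent action. Compare each pair of P1's strategies column-by-column:
  A vs B: [2 vs 2, 2 vs 2] → A does not strictly dominate B (column X: 2 ≤ 2)
  B vs A: [2 vs 2, 2 vs 2] → B does not strictly dominate A (column X: 2 ≤ 2)
No single strategy strictly dominates all others → no strictly dominant strategy.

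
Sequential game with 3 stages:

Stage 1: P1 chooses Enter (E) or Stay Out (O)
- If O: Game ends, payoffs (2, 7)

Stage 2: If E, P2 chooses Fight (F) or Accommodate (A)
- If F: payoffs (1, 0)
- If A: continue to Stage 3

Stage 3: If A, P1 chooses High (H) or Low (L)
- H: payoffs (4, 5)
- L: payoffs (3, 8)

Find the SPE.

SPE: (E, A, H); Outcome (4, 5)

Work:
Stage 3: P1 chooses H (4 vs 3)
Stage 2: P2: F->0, A->5 (anticipating H). Choose A
Stage 1: P1: O->2, E->4 (anticipating A, H). Choose E
SPE path: E -> A -> H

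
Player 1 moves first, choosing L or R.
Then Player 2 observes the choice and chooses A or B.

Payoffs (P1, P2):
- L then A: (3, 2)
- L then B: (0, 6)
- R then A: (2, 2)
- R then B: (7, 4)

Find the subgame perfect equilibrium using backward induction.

P1 plays R, P2 plays B after L and B after R; Payoff (7, 4)

Work:
Backward induction:
After L: P2 chooses B → P1 gets 0
After R: P2 chooses B → P1 gets 7
P1 chooses R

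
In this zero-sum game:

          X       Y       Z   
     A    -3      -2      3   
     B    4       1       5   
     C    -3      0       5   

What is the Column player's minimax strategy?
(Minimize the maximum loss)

Column should play Y, value = 1

Work:
Column player minimizes Row's maximum payoff:
Column X: max payoff to Row = 4
Column Y: max payoff to Row = 1
Column Z: max payoff to Row = 5
Minimum is 1, achieved by column Y.
Minimax strategy: Y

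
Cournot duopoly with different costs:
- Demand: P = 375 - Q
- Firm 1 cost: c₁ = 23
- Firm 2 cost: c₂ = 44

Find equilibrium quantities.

q₁* = 124.33, q₂* = 103.33

Work:
Reaction: q₁ = (375 - 23 - q₂)/2
Reaction: q₂ = (375 - 44 - q₁)/2
Solve simultaneously:
q₁* = (375 - 2×23 + 44)/3 = 124.33
q₂* = (375 - 2×44 + 23)/3 = 103.33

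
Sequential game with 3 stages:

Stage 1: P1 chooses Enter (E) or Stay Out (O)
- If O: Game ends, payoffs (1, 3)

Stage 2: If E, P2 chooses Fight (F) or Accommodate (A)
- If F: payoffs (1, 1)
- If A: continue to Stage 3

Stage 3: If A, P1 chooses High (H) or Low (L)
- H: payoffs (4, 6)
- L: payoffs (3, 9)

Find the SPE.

SPE: (E, A, H); Outcome (4, 6)

Work:
Stage 3: P1 chooses H (4 vs 3)
Stage 2: P2: F->1, A->6 (anticipating H). Choose A
Stage 1: P1: O->1, E->4 (anticipating A, H). Choose E
SPE path: E -> A -> H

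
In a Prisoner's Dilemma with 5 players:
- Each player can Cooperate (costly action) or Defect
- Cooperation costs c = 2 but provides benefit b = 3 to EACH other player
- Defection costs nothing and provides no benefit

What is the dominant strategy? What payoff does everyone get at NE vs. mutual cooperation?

Dominant: Defect; NE payoff = 0; Coop payoff = 10

Work:
Defect dominates (saves cost c = 2, benefit to others is external)
NE: All defect → everyone gets 0
If all cooperate: each receives (4)×3 - 2 = 10
Social dilemma: 10 > 0 but NE gives 0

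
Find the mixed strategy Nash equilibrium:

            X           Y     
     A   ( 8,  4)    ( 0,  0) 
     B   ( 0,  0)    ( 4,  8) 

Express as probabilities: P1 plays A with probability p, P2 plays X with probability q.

p = 0.6667, q = 0.3333

Work:
Find probabilities that make opponent indifferent:
P2 chooses q to make P1 indifferent between A and B
P1 chooses p to make P2 indifferent between X and Y
Mixed NE: P1 plays (A: 0.6667, B: 0.3333), P2 plays (X: 0.3333, Y: 0.6667)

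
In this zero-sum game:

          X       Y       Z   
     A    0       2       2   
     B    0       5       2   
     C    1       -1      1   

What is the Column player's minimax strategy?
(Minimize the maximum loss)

Column should play X, value = 1

Work:
Column player minimizes Row's maximum payoff:
Column X: max payoff to Row = 1
Column Y: max payoff to Row = 5
Column Z: max payoff to Row = 2
Minimum is 1, achieved by column X.
Minimax strategy: X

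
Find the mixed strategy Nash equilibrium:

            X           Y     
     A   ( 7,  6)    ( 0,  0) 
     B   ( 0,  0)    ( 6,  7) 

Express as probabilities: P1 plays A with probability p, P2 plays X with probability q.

p = 0.5385, q = 0.4615

Work:
Find probabilities that make opponent indifferent:
P2 chooses q to make P1 indifferent between A and B
P1 chooses p to make P2 indifferent between X and Y
Mixed NE: P1 plays (A: 0.5385, B: 0.4615), P2 plays (X: 0.4615, Y: 0.5385)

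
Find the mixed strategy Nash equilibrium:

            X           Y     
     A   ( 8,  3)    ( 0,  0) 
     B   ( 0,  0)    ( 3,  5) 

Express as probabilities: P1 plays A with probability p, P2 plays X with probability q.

p = 0.625, q = 0.2727

Work:
Find probabilities that make opponent indifferent:
P2 chooses q to make P1 indifferent between A and B
P1 chooses p to make P2 indifferent between X and Y
Mixed NE: P1 plays (A: 0.625, B: 0.375), P2 plays (X: 0.2727, Y: 0.7273)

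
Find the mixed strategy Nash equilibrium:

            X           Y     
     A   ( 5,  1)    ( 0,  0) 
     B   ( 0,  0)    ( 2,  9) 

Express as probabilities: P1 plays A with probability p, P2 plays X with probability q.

p = 0.9, q = 0.2857

Work:
Find probabilities that make opponent indifferent:
P2 chooses q to make P1 indifferent between A and B
P1 chooses p to make P2 indifferent between X and Y
Mixed NE: P1 plays (A: 0.9, B: 0.1), P2 plays (X: 0.2857, Y: 0.7143)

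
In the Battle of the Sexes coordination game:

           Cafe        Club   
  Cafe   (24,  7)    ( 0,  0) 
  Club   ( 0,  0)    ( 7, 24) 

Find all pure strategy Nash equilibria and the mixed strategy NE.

Pure NE: (Cafe, Cafe) and (Club, Club); Mixed NE: p = 0.7742, q = 0.2258

Work:
Check pure NE:
(Cafe, Cafe): (24, 7) - no unilateral deviation beneficial
(Club, Club): (7, 24) - no unilateral deviation beneficial
Mixed NE: P1 plays Cafe with p = 0.7742, P2 plays Cafe with q = 0.2258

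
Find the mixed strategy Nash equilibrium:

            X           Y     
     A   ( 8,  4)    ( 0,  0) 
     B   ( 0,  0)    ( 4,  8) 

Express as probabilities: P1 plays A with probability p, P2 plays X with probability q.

p = 0.6667, q = 0.3333

Work:
Find probabilities that make opponent indifferent:
P2 chooses q to make P1 indifferent between A and B
P1 chooses p to make P2 indifferent between X and Y
Mixed NE: P1 plays (A: 0.6667, B: 0.3333), P2 plays (X: 0.3333, Y: 0.6667)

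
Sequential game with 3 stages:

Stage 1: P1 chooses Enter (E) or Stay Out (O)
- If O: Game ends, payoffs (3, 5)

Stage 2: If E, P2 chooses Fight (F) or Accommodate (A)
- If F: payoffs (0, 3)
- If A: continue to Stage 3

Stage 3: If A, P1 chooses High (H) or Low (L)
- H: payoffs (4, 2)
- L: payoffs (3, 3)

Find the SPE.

SPE: (O, F, H); Outcome (3, 5)

Work:
Stage 3: P1 chooses H (4 vs 3)
Stage 2: P2: F->3, A->2 (anticipating H). Choose F
Stage 1: P1: O->3, E->0 (anticipating F, H). Choose O
SPE path: O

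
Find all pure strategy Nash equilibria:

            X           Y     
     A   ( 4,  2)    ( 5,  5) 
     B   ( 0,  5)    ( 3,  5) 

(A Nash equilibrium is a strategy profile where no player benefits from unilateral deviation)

Nash equilibrium: (A, Y)

Work:
Best responses:
  P1 vs X: payoffs [4, 0] → best response A (payoff 4)
  P1 vs Y: payoffs [5, 3] → best response A (payoff 5)
  P2 vs A: payoffs [2, 5] → best response Y (payoff 5)
  P2 vs B: payoffs [5, 5] → best response X/Y (payoff 5)
Mutual best responses: (A,Y) → Nash equilibria.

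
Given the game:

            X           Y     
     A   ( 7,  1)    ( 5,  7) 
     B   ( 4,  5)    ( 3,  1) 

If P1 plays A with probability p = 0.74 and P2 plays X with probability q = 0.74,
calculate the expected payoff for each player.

E[P1] = 5.7676, E[P2] = 2.924

Work:
E[P1] = p·q·π₁(A,X) + p·(1-q)·π₁(A,Y) + (1-p)·q·π₁(B,X) + (1-p)·(1-q)·π₁(B,Y)
= 0.74·0.74·7 + 0.74·0.26·5 + 0.26·0.74·4 + 0.26·0.26·3
= 5.7676

E[P2] = 2.924 (similar calculation)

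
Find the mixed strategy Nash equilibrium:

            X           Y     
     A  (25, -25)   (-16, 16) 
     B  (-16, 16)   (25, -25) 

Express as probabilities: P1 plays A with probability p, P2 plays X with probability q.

p = 0.5, q = 0.5

Work:
Find probabilities that make opponent indifferent:
P2 chooses q to make P1 indifferent between A and B
P1 chooses p to make P2 indifferent between X and Y
Mixed NE: P1 plays (A: 0.5, B: 0.5), P2 plays (X: 0.5, Y: 0.5)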